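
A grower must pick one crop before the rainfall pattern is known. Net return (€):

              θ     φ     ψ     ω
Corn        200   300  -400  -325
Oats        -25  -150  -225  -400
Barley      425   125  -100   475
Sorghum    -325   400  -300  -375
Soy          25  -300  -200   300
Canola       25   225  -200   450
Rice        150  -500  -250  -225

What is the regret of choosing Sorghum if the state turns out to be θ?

750

Best payoff under θ is 425.
Regret = 425 − (-325) = 750.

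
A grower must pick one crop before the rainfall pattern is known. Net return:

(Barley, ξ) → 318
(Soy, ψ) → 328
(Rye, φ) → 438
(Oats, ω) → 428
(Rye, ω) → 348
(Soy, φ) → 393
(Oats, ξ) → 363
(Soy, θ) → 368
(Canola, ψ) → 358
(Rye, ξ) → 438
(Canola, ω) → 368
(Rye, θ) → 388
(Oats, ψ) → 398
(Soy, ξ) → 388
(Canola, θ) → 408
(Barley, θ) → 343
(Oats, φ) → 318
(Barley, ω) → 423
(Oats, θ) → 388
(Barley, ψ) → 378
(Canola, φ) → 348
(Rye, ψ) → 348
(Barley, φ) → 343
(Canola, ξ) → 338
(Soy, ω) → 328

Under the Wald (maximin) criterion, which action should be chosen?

Row minima: Soy=328, Oats=318, Rye=348, Canola=338, Barley=318
Best worst-case = 348 → Rye.

Rye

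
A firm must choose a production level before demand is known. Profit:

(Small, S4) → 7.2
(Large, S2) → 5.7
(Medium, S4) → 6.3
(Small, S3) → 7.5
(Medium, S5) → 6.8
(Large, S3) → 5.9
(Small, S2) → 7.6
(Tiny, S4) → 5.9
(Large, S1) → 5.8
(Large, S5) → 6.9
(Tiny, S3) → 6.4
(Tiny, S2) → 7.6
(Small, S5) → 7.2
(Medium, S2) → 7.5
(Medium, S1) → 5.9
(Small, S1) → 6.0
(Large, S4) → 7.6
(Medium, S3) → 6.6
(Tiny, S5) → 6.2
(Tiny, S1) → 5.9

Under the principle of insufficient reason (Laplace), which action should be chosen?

Small

Row averages: Tiny=6.4, Small=7.1, Medium=6.62, Large=6.38
Highest average = 7.1 → Small.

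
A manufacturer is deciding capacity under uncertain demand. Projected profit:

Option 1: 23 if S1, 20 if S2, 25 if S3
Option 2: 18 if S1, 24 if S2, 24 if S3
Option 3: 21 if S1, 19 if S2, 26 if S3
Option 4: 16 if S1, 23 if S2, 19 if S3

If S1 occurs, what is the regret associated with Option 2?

5

Best payoff under S1 is 23.
Regret = 23 − 18 = 5.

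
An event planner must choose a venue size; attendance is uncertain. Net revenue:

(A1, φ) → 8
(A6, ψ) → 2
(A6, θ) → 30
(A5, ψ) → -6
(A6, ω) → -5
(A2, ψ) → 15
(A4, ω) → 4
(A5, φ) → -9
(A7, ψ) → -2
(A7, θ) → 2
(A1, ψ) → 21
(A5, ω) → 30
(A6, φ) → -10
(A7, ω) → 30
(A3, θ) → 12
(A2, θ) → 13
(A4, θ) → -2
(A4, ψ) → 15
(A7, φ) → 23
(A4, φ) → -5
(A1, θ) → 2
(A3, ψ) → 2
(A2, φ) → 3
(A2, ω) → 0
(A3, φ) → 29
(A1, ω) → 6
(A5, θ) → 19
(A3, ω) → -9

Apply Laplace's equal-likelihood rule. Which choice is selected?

A7

Row averages: A1=9.25, A2=7.75, A3=8.5, A4=3, A5=8.5, A6=4.25, A7=13.25
Highest average = 13.25 → A7.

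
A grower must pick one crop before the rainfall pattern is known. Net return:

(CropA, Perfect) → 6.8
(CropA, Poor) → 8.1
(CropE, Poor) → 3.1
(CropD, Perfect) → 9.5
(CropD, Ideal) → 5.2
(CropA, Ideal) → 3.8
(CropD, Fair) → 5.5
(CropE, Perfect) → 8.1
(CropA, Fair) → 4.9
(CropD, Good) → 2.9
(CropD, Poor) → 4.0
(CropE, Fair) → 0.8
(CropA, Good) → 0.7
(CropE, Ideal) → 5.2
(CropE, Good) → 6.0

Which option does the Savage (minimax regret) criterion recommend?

Column bests: Poor=8.1, Fair=5.5, Good=6.0, Ideal=5.2, Perfect=9.5.
CropD regrets: 4.1, 0.0, 3.1, 0.0, 0.0 → max 4.1
CropA regrets: 0.0, 0.6, 5.3, 1.4, 2.7 → max 5.3
CropE regrets: 5.0, 4.7, 0.0, 0.0, 1.4 → max 5.0
Smallest max regret = 4.1 → CropD.

CropD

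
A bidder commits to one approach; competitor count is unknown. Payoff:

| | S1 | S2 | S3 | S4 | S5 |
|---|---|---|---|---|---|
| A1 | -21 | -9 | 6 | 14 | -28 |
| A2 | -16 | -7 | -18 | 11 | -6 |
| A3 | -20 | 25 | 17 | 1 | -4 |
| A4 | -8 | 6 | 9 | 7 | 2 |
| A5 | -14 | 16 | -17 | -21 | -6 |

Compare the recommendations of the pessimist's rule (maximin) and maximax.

Row minima: A1=-28, A2=-18, A3=-20, A4=-8, A5=-21
Best worst-case = -8 → A4.
Row maxima: A1=14, A2=11, A3=25, A4=9, A5=16
Best best-case = 25 → A3.

maximin → A4; maximax → A3 (disagree)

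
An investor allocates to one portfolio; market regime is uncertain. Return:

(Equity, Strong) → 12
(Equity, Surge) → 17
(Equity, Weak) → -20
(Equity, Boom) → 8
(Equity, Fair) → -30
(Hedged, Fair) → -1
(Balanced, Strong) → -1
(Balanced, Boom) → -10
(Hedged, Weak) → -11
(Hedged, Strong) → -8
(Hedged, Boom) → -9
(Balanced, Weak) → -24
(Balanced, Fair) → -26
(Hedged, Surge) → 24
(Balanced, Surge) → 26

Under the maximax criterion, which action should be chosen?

Row maxima: Hedged=24, Equity=17, Balanced=26
Best best-case = 26 → Balanced.

Balanced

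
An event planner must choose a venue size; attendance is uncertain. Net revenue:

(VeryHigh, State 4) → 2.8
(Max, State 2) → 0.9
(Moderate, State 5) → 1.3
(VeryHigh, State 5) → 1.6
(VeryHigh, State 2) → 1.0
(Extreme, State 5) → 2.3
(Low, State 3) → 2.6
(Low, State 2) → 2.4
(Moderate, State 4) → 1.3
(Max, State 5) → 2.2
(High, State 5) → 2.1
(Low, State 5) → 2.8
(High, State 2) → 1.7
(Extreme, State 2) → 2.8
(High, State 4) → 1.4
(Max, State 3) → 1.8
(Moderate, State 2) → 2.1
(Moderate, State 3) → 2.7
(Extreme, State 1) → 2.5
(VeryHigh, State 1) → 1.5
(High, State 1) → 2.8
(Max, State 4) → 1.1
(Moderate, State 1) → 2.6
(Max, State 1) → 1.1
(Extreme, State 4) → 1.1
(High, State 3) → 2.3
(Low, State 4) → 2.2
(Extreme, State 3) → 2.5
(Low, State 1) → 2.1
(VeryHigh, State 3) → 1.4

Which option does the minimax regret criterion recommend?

Low

Column bests: State 1=2.8, State 2=2.8, State 3=2.7, State 4=2.8, State 5=2.8.
Low regrets: 0.7, 0.4, 0.1, 0.6, 0.0 → max 0.7
Moderate regrets: 0.2, 0.7, 0.0, 1.5, 1.5 → max 1.5
High regrets: 0.0, 1.1, 0.4, 1.4, 0.7 → max 1.4
VeryHigh regrets: 1.3, 1.8, 1.3, 0.0, 1.2 → max 1.8
Extreme regrets: 0.3, 0.0, 0.2, 1.7, 0.5 → max 1.7
Max regrets: 1.7, 1.9, 0.9, 1.7, 0.6 → max 1.9
Smallest max regret = 0.7 → Low.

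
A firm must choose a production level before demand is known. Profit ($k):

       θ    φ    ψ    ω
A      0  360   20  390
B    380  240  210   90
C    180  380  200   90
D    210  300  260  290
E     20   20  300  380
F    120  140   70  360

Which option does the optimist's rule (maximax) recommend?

Row maxima: A=390, B=380, C=380, D=300, E=380, F=360
Best best-case = 390 → A.

A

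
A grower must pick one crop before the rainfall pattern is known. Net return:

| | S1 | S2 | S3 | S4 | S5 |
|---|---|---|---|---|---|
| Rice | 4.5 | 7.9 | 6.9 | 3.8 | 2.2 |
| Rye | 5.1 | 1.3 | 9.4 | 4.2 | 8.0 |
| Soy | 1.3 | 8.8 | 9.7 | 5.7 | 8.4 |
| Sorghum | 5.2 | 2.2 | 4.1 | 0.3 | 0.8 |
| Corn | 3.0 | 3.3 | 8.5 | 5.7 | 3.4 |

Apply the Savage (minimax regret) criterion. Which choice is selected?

Column bests: S1=5.2, S2=8.8, S3=9.7, S4=5.7, S5=8.4.
Rice regrets: 0.7, 0.9, 2.8, 1.9, 6.2 → max 6.2
Rye regrets: 0.1, 7.5, 0.3, 1.5, 0.4 → max 7.5
Soy regrets: 3.9, 0.0, 0.0, 0.0, 0.0 → max 3.9
Sorghum regrets: 0.0, 6.6, 5.6, 5.4, 7.6 → max 7.6
Corn regrets: 2.2, 5.5, 1.2, 0.0, 5.0 → max 5.5
Smallest max regret = 3.9 → Soy.

Soy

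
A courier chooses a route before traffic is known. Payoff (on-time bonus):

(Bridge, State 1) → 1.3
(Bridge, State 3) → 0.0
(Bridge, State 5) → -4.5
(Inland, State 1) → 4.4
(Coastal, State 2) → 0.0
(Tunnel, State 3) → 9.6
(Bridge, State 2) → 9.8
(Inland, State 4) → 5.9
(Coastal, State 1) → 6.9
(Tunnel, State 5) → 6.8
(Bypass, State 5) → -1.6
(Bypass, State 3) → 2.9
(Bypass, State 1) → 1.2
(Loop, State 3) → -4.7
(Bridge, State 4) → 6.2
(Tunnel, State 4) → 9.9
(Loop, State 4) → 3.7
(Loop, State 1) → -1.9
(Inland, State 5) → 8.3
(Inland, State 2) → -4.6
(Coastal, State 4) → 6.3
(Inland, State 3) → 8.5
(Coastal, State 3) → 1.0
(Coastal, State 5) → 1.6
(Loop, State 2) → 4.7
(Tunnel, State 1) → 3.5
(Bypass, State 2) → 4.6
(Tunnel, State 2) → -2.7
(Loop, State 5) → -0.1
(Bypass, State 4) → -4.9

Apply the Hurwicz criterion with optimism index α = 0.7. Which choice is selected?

Tunnel

Tunnel: 0.7·9.9 + 0.3·(-2.7) = 6.12
Bypass: 0.7·4.6 + 0.3·(-4.9) = 1.75
Inland: 0.7·8.5 + 0.3·(-4.6) = 4.57
Loop: 0.7·4.7 + 0.3·(-4.7) = 1.88
Coastal: 0.7·6.9 + 0.3·0.0 = 4.83
Bridge: 0.7·9.8 + 0.3·(-4.5) = 5.51
Highest Hurwicz score = 6.12 → Tunnel.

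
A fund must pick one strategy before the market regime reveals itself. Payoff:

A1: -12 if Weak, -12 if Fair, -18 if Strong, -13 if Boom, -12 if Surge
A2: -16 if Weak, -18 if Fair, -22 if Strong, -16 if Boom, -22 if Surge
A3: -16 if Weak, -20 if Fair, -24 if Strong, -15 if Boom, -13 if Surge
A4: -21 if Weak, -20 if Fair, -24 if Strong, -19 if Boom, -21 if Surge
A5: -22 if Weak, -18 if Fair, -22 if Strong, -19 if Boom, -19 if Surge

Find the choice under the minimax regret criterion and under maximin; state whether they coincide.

Column bests: Weak=-12, Fair=-12, Strong=-18, Boom=-13, Surge=-12.
A1 regrets: 0, 0, 0, 0, 0 → max 0
A2 regrets: 4, 6, 4, 3, 10 → max 10
A3 regrets: 4, 8, 6, 2, 1 → max 8
A4 regrets: 9, 8, 6, 6, 9 → max 9
A5 regrets: 10, 6, 4, 6, 7 → max 10
Smallest max regret = 0 → A1.
Row minima: A1=-18, A2=-22, A3=-24, A4=-24, A5=-22
Best worst-case = -18 → A1.

minimax regret → A1; maximin → A1 (agree)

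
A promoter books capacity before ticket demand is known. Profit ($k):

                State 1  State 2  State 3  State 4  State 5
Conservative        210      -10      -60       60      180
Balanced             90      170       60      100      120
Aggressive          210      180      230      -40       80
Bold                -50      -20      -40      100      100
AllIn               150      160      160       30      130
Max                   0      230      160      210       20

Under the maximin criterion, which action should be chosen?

Balanced

Row minima: Conservative=-60, Balanced=60, Aggressive=-40, Bold=-50, AllIn=30, Max=0
Best worst-case = 60 → Balanced.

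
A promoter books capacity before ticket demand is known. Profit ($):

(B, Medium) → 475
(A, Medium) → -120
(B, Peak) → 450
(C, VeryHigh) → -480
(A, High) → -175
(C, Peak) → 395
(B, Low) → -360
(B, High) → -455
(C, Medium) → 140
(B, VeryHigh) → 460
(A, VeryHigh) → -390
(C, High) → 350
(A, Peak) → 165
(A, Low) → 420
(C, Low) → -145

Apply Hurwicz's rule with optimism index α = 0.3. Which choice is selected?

A

A: 0.3·420 + 0.7·(-390) = -147
B: 0.3·475 + 0.7·(-455) = -176
C: 0.3·395 + 0.7·(-480) = -217.5
Highest Hurwicz score = -147 → A.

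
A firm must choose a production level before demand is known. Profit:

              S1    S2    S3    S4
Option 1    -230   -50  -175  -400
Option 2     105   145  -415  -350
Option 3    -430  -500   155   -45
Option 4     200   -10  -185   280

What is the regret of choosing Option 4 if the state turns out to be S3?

Best payoff under S3 is 155.
Regret = 155 − (-185) = 340.

340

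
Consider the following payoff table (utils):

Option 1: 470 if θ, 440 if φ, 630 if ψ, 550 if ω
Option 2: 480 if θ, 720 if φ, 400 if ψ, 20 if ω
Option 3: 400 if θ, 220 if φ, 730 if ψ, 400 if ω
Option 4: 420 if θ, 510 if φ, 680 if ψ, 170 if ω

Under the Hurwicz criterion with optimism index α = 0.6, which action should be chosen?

Option 1

Option 1: 0.6·630 + 0.4·440 = 554
Option 2: 0.6·720 + 0.4·20 = 440
Option 3: 0.6·730 + 0.4·220 = 526
Option 4: 0.6·680 + 0.4·170 = 476
Highest Hurwicz score = 554 → Option 1.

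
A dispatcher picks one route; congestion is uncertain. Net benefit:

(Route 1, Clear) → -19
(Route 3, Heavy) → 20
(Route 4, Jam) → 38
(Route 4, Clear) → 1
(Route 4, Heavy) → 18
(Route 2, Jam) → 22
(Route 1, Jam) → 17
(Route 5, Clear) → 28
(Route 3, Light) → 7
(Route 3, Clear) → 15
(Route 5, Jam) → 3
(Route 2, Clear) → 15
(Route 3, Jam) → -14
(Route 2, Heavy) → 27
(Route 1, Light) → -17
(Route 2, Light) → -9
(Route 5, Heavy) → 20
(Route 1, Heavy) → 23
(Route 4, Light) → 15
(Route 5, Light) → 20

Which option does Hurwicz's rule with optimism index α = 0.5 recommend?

Route 4

Route 1: 0.5·23 + 0.5·(-19) = 2
Route 2: 0.5·27 + 0.5·(-9) = 9
Route 3: 0.5·20 + 0.5·(-14) = 3
Route 4: 0.5·38 + 0.5·1 = 19.5
Route 5: 0.5·28 + 0.5·3 = 15.5
Highest Hurwicz score = 19.5 → Route 4.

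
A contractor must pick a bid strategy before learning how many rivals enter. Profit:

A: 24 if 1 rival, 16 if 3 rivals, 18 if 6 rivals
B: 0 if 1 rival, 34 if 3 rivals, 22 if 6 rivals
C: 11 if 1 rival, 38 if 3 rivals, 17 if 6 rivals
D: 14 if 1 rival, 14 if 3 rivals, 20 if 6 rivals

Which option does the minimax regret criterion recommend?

Column bests: 1 rival=24, 3 rivals=38, 6 rivals=22.
A regrets: 0, 22, 4 → max 22
B regrets: 24, 4, 0 → max 24
C regrets: 13, 0, 5 → max 13
D regrets: 10, 24, 2 → max 24
Smallest max regret = 13 → C.

C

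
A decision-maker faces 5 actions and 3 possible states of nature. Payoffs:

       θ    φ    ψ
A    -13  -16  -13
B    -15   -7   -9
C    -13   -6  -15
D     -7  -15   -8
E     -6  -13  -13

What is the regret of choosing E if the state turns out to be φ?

Best payoff under φ is -6.
Regret = -6 − (-13) = 7.

7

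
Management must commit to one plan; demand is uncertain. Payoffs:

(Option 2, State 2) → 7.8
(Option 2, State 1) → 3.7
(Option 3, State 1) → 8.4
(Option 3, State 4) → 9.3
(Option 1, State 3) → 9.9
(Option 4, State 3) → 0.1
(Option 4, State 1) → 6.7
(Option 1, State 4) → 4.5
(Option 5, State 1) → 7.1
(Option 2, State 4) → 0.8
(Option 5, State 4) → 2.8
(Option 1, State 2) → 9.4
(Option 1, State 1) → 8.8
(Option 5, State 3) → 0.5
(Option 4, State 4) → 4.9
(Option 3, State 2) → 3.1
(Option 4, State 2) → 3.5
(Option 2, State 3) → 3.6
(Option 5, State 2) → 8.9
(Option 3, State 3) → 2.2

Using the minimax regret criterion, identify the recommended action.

Option 1

Column bests: State 1=8.8, State 2=9.4, State 3=9.9, State 4=9.3.
Option 1 regrets: 0.0, 0.0, 0.0, 4.8 → max 4.8
Option 2 regrets: 5.1, 1.6, 6.3, 8.5 → max 8.5
Option 3 regrets: 0.4, 6.3, 7.7, 0.0 → max 7.7
Option 4 regrets: 2.1, 5.9, 9.8, 4.4 → max 9.8
Option 5 regrets: 1.7, 0.5, 9.4, 6.5 → max 9.4
Smallest max regret = 4.8 → Option 1.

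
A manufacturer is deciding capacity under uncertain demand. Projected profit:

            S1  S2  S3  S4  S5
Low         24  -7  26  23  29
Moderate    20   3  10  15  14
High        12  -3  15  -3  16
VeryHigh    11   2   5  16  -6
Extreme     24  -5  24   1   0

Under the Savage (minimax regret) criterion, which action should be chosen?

Column bests: S1=24, S2=3, S3=26, S4=23, S5=29.
Low regrets: 0, 10, 0, 0, 0 → max 10
Moderate regrets: 4, 0, 16, 8, 15 → max 16
High regrets: 12, 6, 11, 26, 13 → max 26
VeryHigh regrets: 13, 1, 21, 7, 35 → max 35
Extreme regrets: 0, 8, 2, 22, 29 → max 29
Smallest max regret = 10 → Low.

Low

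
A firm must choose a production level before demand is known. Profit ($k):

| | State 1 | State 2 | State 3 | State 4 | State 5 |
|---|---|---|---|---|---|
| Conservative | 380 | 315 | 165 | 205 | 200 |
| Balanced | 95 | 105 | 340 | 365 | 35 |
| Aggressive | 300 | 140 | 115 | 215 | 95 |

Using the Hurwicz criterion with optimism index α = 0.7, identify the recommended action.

Conservative

Conservative: 0.7·380 + 0.3·165 = 315.5
Balanced: 0.7·365 + 0.3·35 = 266
Aggressive: 0.7·300 + 0.3·95 = 238.5
Highest Hurwicz score = 315.5 → Conservative.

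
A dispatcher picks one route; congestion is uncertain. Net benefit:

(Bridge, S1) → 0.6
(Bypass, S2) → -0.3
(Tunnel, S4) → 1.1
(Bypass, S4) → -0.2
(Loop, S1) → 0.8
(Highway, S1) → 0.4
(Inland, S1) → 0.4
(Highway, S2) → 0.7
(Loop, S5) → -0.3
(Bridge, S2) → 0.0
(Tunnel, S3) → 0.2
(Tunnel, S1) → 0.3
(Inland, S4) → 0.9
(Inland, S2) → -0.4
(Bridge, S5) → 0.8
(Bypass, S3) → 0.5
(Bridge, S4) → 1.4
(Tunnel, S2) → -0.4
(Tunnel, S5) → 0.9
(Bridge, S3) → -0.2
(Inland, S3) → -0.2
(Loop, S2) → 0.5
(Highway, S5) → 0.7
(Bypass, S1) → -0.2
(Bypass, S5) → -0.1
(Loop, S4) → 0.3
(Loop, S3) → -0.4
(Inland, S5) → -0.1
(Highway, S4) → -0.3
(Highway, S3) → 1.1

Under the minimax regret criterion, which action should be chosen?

Column bests: S1=0.8, S2=0.7, S3=1.1, S4=1.4, S5=0.9.
Bypass regrets: 1.0, 1.0, 0.6, 1.6, 1.0 → max 1.6
Highway regrets: 0.4, 0.0, 0.0, 1.7, 0.2 → max 1.7
Bridge regrets: 0.2, 0.7, 1.3, 0.0, 0.1 → max 1.3
Tunnel regrets: 0.5, 1.1, 0.9, 0.3, 0.0 → max 1.1
Inland regrets: 0.4, 1.1, 1.3, 0.5, 1.0 → max 1.3
Loop regrets: 0.0, 0.2, 1.5, 1.1, 1.2 → max 1.5
Smallest max regret = 1.1 → Tunnel.

Tunnel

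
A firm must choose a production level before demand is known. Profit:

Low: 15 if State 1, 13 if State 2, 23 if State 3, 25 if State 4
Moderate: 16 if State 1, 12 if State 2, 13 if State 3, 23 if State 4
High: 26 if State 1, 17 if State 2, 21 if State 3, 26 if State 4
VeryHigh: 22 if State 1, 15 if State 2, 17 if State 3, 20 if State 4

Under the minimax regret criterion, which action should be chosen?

Column bests: State 1=26, State 2=17, State 3=23, State 4=26.
Low regrets: 11, 4, 0, 1 → max 11
Moderate regrets: 10, 5, 10, 3 → max 10
High regrets: 0, 0, 2, 0 → max 2
VeryHigh regrets: 4, 2, 6, 6 → max 6
Smallest max regret = 2 → High.

High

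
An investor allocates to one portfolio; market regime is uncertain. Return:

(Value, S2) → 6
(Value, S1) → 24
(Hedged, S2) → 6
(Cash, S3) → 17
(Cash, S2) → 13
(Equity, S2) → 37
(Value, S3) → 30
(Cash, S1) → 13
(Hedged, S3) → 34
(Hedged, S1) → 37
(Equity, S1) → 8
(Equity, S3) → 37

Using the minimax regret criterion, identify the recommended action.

Cash

Column bests: S1=37, S2=37, S3=37.
Equity regrets: 29, 0, 0 → max 29
Value regrets: 13, 31, 7 → max 31
Cash regrets: 24, 24, 20 → max 24
Hedged regrets: 0, 31, 3 → max 31
Smallest max regret = 24 → Cash.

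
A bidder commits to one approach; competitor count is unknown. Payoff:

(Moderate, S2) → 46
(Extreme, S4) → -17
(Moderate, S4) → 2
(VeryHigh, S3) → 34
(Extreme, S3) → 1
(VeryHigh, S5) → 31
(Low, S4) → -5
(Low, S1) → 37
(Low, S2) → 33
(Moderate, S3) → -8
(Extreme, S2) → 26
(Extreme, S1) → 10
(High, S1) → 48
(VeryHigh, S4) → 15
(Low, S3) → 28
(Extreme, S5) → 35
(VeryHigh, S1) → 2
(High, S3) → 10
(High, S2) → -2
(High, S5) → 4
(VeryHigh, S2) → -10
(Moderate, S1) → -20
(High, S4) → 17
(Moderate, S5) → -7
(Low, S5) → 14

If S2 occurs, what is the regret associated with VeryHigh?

Best payoff under S2 is 46.
Regret = 46 − (-10) = 56.

56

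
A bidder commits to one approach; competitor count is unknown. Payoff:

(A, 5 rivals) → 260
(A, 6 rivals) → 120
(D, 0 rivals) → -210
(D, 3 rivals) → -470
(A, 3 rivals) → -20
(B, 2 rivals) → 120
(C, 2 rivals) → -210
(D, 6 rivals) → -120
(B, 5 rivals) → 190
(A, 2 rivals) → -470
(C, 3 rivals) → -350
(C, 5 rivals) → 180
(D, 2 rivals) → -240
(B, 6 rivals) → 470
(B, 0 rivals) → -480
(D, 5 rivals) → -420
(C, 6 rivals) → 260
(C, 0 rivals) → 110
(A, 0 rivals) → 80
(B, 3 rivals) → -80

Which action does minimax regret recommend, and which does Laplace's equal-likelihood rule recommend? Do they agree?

Column bests: 0 rivals=110, 2 rivals=120, 3 rivals=-20, 5 rivals=260, 6 rivals=470.
A regrets: 30, 590, 0, 0, 350 → max 590
B regrets: 590, 0, 60, 70, 0 → max 590
C regrets: 0, 330, 330, 80, 210 → max 330
D regrets: 320, 360, 450, 680, 590 → max 680
Smallest max regret = 330 → C.
Row averages: A=-6, B=44, C=-2, D=-292
Highest average = 44 → B.

minimax regret → C; laplace → B (disagree)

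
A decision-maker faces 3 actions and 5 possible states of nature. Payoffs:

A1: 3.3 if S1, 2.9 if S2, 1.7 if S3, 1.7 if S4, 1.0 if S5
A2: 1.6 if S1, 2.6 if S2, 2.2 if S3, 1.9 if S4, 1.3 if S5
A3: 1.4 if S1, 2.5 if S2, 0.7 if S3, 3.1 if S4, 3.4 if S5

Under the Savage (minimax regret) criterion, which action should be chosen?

Column bests: S1=3.3, S2=2.9, S3=2.2, S4=3.1, S5=3.4.
A1 regrets: 0.0, 0.0, 0.5, 1.4, 2.4 → max 2.4
A2 regrets: 1.7, 0.3, 0.0, 1.2, 2.1 → max 2.1
A3 regrets: 1.9, 0.4, 1.5, 0.0, 0.0 → max 1.9
Smallest max regret = 1.9 → A3.

A3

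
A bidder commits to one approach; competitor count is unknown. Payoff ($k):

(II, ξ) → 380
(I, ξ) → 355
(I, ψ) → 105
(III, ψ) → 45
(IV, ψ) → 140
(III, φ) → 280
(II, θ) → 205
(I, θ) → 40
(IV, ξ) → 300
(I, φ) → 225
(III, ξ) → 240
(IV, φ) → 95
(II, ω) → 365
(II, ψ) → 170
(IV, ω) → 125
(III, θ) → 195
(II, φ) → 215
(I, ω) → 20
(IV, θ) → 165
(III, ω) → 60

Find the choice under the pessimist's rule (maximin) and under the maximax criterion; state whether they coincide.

maximin → II; maximax → II (agree)

Row minima: I=20, II=170, III=45, IV=95
Best worst-case = 170 → II.
Row maxima: I=355, II=380, III=280, IV=300
Best best-case = 380 → II.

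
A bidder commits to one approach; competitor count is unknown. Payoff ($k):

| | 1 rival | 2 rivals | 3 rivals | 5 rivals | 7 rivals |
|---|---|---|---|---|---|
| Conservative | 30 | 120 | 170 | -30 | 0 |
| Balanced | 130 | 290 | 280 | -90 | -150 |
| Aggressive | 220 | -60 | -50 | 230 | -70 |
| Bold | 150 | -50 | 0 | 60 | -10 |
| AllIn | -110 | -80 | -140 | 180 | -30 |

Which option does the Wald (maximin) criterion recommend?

Row minima: Conservative=-30, Balanced=-150, Aggressive=-70, Bold=-50, AllIn=-140
Best worst-case = -30 → Conservative.

Conservative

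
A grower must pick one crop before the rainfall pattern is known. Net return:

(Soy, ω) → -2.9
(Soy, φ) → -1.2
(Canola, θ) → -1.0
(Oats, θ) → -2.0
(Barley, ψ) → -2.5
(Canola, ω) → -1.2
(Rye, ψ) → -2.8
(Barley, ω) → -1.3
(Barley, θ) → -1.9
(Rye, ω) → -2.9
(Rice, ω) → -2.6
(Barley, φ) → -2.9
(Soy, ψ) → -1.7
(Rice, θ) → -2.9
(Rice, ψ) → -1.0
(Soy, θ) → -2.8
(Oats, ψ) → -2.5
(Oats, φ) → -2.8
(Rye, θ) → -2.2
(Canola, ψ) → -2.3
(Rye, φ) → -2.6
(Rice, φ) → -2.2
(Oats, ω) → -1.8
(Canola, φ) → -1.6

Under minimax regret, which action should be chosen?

Canola

Column bests: θ=-1.0, φ=-1.2, ψ=-1.0, ω=-1.2.
Rye regrets: 1.2, 1.4, 1.8, 1.7 → max 1.8
Oats regrets: 1.0, 1.6, 1.5, 0.6 → max 1.6
Rice regrets: 1.9, 1.0, 0.0, 1.4 → max 1.9
Canola regrets: 0.0, 0.4, 1.3, 0.0 → max 1.3
Soy regrets: 1.8, 0.0, 0.7, 1.7 → max 1.8
Barley regrets: 0.9, 1.7, 1.5, 0.1 → max 1.7
Smallest max regret = 1.3 → Canola.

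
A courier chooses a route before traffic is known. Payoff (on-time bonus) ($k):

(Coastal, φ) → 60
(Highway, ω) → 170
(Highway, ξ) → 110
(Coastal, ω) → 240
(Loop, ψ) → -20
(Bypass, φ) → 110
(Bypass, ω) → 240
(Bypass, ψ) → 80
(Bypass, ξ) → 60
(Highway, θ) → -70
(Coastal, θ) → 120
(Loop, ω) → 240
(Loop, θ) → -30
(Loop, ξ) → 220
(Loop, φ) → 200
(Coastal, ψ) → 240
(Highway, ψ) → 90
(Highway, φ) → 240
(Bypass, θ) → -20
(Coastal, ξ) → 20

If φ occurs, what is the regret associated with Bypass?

130

Best payoff under φ is 240.
Regret = 240 − 110 = 130.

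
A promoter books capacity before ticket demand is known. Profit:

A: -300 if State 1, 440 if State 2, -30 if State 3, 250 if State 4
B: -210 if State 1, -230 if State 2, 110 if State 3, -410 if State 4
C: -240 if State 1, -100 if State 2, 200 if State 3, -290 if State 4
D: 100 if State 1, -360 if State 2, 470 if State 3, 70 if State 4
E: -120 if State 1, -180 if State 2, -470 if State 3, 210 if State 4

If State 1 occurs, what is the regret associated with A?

Best payoff under State 1 is 100.
Regret = 100 − (-300) = 400.

400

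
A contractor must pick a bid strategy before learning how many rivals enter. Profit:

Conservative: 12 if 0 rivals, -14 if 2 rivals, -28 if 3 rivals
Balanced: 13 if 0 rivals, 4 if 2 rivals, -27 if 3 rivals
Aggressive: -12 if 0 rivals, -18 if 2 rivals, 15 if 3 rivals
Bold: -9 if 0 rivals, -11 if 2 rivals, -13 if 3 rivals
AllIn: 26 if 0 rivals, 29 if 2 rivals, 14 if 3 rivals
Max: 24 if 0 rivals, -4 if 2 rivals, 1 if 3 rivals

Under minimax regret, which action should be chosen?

Column bests: 0 rivals=26, 2 rivals=29, 3 rivals=15.
Conservative regrets: 14, 43, 43 → max 43
Balanced regrets: 13, 25, 42 → max 42
Aggressive regrets: 38, 47, 0 → max 47
Bold regrets: 35, 40, 28 → max 40
AllIn regrets: 0, 0, 1 → max 1
Max regrets: 2, 33, 14 → max 33
Smallest max regret = 1 → AllIn.

AllIn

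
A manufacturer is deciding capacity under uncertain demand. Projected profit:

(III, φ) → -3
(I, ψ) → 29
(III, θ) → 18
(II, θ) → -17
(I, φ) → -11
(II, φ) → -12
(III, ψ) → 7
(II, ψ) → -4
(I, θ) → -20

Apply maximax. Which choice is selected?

Row maxima: I=29, II=-4, III=18
Best best-case = 29 → I.

I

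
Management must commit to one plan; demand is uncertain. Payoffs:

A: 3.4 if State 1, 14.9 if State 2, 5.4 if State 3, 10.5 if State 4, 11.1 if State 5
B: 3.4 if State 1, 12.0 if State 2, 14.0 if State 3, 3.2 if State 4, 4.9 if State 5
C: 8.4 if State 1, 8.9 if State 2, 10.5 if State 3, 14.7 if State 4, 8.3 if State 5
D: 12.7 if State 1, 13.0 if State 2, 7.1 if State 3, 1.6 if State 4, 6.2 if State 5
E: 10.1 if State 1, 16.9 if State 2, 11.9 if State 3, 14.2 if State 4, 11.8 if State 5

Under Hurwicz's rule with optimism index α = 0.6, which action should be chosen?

A: 0.6·14.9 + 0.4·3.4 = 10.3
B: 0.6·14.0 + 0.4·3.2 = 9.68
C: 0.6·14.7 + 0.4·8.3 = 12.14
D: 0.6·13.0 + 0.4·1.6 = 8.44
E: 0.6·16.9 + 0.4·10.1 = 14.18
Highest Hurwicz score = 14.18 → E.

E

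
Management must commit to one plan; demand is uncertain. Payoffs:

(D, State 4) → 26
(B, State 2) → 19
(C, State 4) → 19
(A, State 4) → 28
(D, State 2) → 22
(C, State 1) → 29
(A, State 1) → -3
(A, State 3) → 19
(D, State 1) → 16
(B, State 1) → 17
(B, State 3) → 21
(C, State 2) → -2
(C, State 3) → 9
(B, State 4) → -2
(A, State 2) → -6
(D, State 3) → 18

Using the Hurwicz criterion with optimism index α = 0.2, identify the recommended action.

A: 0.2·28 + 0.8·(-6) = 0.8
B: 0.2·21 + 0.8·(-2) = 2.6
C: 0.2·29 + 0.8·(-2) = 4.2
D: 0.2·26 + 0.8·16 = 18
Highest Hurwicz score = 18 → D.

D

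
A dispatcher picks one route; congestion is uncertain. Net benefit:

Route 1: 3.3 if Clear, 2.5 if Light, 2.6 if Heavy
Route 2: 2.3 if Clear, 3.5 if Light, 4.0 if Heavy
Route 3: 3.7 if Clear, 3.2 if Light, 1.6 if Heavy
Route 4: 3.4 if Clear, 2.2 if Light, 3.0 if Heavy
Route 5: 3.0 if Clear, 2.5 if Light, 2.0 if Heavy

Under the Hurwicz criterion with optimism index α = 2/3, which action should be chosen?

Route 1: 2/3·3.3 + 1/3·2.5 = 91/30
Route 2: 2/3·4.0 + 1/3·2.3 = 103/30
Route 3: 2/3·3.7 + 1/3·1.6 = 3
Route 4: 2/3·3.4 + 1/3·2.2 = 3
Route 5: 2/3·3.0 + 1/3·2.0 = 8/3
Highest Hurwicz score = 103/30 → Route 2.

Route 2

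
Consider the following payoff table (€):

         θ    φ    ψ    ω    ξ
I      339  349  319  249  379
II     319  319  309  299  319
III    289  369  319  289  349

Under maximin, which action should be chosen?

Row minima: I=249, II=299, III=289
Best worst-case = 299 → II.

II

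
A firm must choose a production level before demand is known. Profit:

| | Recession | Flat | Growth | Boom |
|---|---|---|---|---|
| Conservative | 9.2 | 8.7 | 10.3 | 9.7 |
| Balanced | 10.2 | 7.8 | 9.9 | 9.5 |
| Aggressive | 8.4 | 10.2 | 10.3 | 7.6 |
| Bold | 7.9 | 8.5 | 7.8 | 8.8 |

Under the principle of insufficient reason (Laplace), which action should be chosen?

Conservative

Row averages: Conservative=9.475, Balanced=9.35, Aggressive=9.125, Bold=8.25
Highest average = 9.475 → Conservative.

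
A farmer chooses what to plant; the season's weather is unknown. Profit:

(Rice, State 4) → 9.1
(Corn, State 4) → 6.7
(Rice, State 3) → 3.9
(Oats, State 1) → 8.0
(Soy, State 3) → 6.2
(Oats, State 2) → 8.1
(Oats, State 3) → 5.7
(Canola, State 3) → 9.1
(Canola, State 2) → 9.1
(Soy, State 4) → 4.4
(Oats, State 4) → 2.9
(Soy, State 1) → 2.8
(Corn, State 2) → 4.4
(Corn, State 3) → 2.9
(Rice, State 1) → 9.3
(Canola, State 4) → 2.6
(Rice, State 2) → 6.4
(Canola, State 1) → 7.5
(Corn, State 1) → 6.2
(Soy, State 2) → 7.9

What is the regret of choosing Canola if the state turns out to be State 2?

Best payoff under State 2 is 9.1.
Regret = 9.1 − 9.1 = 0.0.

0.0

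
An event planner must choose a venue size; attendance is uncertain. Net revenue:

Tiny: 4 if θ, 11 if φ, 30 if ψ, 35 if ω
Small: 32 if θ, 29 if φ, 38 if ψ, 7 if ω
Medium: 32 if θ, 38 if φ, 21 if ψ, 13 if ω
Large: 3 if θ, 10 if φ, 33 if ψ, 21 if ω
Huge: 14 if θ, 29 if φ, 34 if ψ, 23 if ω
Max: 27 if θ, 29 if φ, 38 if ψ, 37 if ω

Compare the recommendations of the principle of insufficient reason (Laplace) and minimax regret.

Row averages: Tiny=20, Small=26.5, Medium=26, Large=16.75, Huge=25, Max=32.75
Highest average = 32.75 → Max.
Column bests: θ=32, φ=38, ψ=38, ω=37.
Tiny regrets: 28, 27, 8, 2 → max 28
Small regrets: 0, 9, 0, 30 → max 30
Medium regrets: 0, 0, 17, 24 → max 24
Large regrets: 29, 28, 5, 16 → max 29
Huge regrets: 18, 9, 4, 14 → max 18
Max regrets: 5, 9, 0, 0 → max 9
Smallest max regret = 9 → Max.

laplace → Max; minimax regret → Max (agree)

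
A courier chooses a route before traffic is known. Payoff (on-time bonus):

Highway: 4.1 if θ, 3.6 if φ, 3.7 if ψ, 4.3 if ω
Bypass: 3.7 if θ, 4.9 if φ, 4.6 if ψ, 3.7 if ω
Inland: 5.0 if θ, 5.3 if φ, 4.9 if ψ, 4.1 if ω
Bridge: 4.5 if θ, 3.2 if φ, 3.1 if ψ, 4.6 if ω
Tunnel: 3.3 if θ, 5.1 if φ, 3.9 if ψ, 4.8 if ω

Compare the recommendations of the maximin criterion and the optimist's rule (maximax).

maximin → Inland; maximax → Inland (agree)

Row minima: Highway=3.6, Bypass=3.7, Inland=4.1, Bridge=3.1, Tunnel=3.3
Best worst-case = 4.1 → Inland.
Row maxima: Highway=4.3, Bypass=4.9, Inland=5.3, Bridge=4.6, Tunnel=5.1
Best best-case = 5.3 → Inland.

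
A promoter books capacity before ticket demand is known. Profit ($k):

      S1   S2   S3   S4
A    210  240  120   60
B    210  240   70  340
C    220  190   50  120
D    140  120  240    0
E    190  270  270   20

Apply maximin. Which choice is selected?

B

Row minima: A=60, B=70, C=50, D=0, E=20
Best worst-case = 70 → B.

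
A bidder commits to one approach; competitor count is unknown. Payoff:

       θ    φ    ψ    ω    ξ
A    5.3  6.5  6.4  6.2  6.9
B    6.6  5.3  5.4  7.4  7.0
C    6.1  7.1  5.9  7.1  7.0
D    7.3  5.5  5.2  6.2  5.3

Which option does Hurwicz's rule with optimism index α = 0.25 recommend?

C

A: 0.25·6.9 + 0.75·5.3 = 5.7
B: 0.25·7.4 + 0.75·5.3 = 5.825
C: 0.25·7.1 + 0.75·5.9 = 6.2
D: 0.25·7.3 + 0.75·5.2 = 5.725
Highest Hurwicz score = 6.2 → C.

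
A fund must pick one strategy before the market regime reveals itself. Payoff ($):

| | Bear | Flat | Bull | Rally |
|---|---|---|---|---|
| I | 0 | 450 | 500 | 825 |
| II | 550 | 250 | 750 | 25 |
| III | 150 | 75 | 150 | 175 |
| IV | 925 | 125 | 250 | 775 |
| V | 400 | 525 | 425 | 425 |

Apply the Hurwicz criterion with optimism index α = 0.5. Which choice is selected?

I: 0.5·825 + 0.5·0 = 412.5
II: 0.5·750 + 0.5·25 = 387.5
III: 0.5·175 + 0.5·75 = 125
IV: 0.5·925 + 0.5·125 = 525
V: 0.5·525 + 0.5·400 = 462.5
Highest Hurwicz score = 525 → IV.

IV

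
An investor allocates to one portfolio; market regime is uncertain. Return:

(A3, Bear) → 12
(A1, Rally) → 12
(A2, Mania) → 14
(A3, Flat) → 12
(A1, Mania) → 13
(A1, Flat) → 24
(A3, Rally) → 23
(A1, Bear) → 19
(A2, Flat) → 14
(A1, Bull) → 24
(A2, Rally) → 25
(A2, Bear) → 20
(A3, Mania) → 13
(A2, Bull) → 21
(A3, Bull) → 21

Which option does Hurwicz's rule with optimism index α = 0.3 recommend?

A2

A1: 0.3·24 + 0.7·12 = 15.6
A2: 0.3·25 + 0.7·14 = 17.3
A3: 0.3·23 + 0.7·12 = 15.3
Highest Hurwicz score = 17.3 → A2.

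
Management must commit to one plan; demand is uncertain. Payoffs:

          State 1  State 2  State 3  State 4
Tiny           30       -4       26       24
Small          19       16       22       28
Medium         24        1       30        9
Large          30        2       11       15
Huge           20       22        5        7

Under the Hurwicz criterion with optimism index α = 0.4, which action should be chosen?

Small

Tiny: 0.4·30 + 0.6·(-4) = 9.6
Small: 0.4·28 + 0.6·16 = 20.8
Medium: 0.4·30 + 0.6·1 = 12.6
Large: 0.4·30 + 0.6·2 = 13.2
Huge: 0.4·22 + 0.6·5 = 11.8
Highest Hurwicz score = 20.8 → Small.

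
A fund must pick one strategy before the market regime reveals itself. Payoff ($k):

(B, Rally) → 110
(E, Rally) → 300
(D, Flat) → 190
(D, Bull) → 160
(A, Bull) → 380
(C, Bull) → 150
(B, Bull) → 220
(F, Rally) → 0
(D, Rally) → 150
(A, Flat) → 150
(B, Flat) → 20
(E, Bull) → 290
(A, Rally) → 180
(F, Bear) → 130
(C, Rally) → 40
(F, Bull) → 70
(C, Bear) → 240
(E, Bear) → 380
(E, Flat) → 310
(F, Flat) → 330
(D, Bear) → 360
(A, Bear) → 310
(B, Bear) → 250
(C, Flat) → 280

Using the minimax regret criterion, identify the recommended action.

E

Column bests: Bear=380, Flat=330, Bull=380, Rally=300.
A regrets: 70, 180, 0, 120 → max 180
B regrets: 130, 310, 160, 190 → max 310
C regrets: 140, 50, 230, 260 → max 260
D regrets: 20, 140, 220, 150 → max 220
E regrets: 0, 20, 90, 0 → max 90
F regrets: 250, 0, 310, 300 → max 310
Smallest max regret = 90 → E.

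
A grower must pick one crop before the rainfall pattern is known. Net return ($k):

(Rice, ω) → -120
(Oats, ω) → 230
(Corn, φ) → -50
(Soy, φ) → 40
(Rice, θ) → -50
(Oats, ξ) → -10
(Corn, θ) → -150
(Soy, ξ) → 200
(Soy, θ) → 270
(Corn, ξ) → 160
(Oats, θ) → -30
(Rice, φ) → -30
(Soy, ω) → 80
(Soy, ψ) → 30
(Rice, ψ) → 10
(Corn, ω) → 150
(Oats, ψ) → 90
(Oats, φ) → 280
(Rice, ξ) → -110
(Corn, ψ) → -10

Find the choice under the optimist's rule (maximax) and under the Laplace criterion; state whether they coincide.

Row maxima: Soy=270, Corn=160, Oats=280, Rice=10
Best best-case = 280 → Oats.
Row averages: Soy=124, Corn=20, Oats=112, Rice=-60
Highest average = 124 → Soy.

maximax → Oats; laplace → Soy (disagree)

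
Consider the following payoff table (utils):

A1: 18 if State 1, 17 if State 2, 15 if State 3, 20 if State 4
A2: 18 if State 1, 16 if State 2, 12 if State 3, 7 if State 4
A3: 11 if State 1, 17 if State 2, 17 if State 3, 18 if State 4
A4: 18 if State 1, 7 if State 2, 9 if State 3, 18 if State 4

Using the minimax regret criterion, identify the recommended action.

A1

Column bests: State 1=18, State 2=17, State 3=17, State 4=20.
A1 regrets: 0, 0, 2, 0 → max 2
A2 regrets: 0, 1, 5, 13 → max 13
A3 regrets: 7, 0, 0, 2 → max 7
A4 regrets: 0, 10, 8, 2 → max 10
Smallest max regret = 2 → A1.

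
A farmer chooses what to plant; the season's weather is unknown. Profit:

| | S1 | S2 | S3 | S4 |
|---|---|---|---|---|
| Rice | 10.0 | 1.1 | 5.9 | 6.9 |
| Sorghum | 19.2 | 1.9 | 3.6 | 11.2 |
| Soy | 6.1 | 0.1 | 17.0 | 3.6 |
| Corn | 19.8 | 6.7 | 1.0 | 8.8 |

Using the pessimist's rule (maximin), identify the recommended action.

Row minima: Rice=1.1, Sorghum=1.9, Soy=0.1, Corn=1.0
Best worst-case = 1.9 → Sorghum.

Sorghum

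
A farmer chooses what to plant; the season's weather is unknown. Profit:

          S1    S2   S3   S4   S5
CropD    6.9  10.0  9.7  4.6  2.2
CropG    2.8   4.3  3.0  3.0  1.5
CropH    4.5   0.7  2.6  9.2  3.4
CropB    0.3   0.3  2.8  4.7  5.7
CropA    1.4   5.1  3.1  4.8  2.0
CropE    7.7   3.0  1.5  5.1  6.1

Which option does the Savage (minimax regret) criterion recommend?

CropD

Column bests: S1=7.7, S2=10.0, S3=9.7, S4=9.2, S5=6.1.
CropD regrets: 0.8, 0.0, 0.0, 4.6, 3.9 → max 4.6
CropG regrets: 4.9, 5.7, 6.7, 6.2, 4.6 → max 6.7
CropH regrets: 3.2, 9.3, 7.1, 0.0, 2.7 → max 9.3
CropB regrets: 7.4, 9.7, 6.9, 4.5, 0.4 → max 9.7
CropA regrets: 6.3, 4.9, 6.6, 4.4, 4.1 → max 6.6
CropE regrets: 0.0, 7.0, 8.2, 4.1, 0.0 → max 8.2
Smallest max regret = 4.6 → CropD.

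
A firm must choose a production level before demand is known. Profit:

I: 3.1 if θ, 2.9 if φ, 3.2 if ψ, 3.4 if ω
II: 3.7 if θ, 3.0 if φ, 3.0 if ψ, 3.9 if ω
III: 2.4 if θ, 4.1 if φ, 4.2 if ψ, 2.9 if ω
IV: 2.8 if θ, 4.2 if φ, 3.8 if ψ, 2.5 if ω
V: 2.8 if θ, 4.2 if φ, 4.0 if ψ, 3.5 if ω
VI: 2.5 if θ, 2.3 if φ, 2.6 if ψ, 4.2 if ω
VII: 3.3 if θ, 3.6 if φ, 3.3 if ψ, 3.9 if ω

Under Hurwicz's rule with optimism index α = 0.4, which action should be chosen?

I: 0.4·3.4 + 0.6·2.9 = 3.1
II: 0.4·3.9 + 0.6·3.0 = 3.36
III: 0.4·4.2 + 0.6·2.4 = 3.12
IV: 0.4·4.2 + 0.6·2.5 = 3.18
V: 0.4·4.2 + 0.6·2.8 = 3.36
VI: 0.4·4.2 + 0.6·2.3 = 3.06
VII: 0.4·3.9 + 0.6·3.3 = 3.54
Highest Hurwicz score = 3.54 → VII.

VII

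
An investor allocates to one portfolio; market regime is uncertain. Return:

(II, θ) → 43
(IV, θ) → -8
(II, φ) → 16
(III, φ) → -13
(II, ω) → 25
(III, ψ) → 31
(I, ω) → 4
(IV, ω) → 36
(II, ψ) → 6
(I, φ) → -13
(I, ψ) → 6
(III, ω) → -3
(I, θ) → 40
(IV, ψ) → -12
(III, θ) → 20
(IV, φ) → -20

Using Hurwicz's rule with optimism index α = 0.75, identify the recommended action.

II

I: 0.75·40 + 0.25·(-13) = 26.75
II: 0.75·43 + 0.25·6 = 33.75
III: 0.75·31 + 0.25·(-13) = 20
IV: 0.75·36 + 0.25·(-20) = 22
Highest Hurwicz score = 33.75 → II.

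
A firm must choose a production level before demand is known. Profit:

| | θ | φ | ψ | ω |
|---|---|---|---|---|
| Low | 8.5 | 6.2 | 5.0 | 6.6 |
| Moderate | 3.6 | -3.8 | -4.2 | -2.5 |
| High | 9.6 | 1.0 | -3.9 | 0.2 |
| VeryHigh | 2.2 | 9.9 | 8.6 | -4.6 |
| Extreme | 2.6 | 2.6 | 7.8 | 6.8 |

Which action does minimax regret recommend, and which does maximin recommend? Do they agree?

Column bests: θ=9.6, φ=9.9, ψ=8.6, ω=6.8.
Low regrets: 1.1, 3.7, 3.6, 0.2 → max 3.7
Moderate regrets: 6.0, 13.7, 12.8, 9.3 → max 13.7
High regrets: 0.0, 8.9, 12.5, 6.6 → max 12.5
VeryHigh regrets: 7.4, 0.0, 0.0, 11.4 → max 11.4
Extreme regrets: 7.0, 7.3, 0.8, 0.0 → max 7.3
Smallest max regret = 3.7 → Low.
Row minima: Low=5.0, Moderate=-4.2, High=-3.9, VeryHigh=-4.6, Extreme=2.6
Best worst-case = 5.0 → Low.

minimax regret → Low; maximin → Low (agree)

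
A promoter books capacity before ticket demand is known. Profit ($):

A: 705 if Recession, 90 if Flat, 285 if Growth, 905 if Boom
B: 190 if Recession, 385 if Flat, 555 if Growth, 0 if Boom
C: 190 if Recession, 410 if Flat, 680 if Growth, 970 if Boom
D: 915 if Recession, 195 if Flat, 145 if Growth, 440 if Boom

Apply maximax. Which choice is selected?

C

Row maxima: A=905, B=555, C=970, D=915
Best best-case = 970 → C.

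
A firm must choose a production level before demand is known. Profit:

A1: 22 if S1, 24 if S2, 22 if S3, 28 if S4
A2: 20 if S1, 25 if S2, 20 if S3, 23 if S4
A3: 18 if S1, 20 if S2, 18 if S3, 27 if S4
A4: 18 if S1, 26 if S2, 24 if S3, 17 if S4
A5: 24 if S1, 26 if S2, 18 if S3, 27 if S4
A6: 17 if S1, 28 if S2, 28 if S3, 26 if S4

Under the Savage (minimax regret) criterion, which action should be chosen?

Column bests: S1=24, S2=28, S3=28, S4=28.
A1 regrets: 2, 4, 6, 0 → max 6
A2 regrets: 4, 3, 8, 5 → max 8
A3 regrets: 6, 8, 10, 1 → max 10
A4 regrets: 6, 2, 4, 11 → max 11
A5 regrets: 0, 2, 10, 1 → max 10
A6 regrets: 7, 0, 0, 2 → max 7
Smallest max regret = 6 → A1.

A1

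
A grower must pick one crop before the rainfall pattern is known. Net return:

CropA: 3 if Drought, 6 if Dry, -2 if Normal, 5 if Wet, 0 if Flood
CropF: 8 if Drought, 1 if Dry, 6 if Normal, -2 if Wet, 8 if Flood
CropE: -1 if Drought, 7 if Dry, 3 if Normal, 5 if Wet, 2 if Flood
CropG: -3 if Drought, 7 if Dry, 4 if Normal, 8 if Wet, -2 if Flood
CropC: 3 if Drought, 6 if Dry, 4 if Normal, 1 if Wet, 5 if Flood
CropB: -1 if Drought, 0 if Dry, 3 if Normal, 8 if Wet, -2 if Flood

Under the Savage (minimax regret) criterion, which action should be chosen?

CropC

Column bests: Drought=8, Dry=7, Normal=6, Wet=8, Flood=8.
CropA regrets: 5, 1, 8, 3, 8 → max 8
CropF regrets: 0, 6, 0, 10, 0 → max 10
CropE regrets: 9, 0, 3, 3, 6 → max 9
CropG regrets: 11, 0, 2, 0, 10 → max 11
CropC regrets: 5, 1, 2, 7, 3 → max 7
CropB regrets: 9, 7, 3, 0, 10 → max 10
Smallest max regret = 7 → CropC.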